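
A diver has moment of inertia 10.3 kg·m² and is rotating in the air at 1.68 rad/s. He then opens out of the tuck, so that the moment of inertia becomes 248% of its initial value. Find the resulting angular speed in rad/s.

With no external torque about the axis, L is conserved: I₁ω₁ = I₂ω₂.
I₂ = 2.48 × 10.3 = 25.54 kg·m².
ω₂ = I₁ω₁ / I₂ = (10.30)(1.68 rad/s) / (25.54) = 0.6774 rad/s.

ω₂ ≈ 0.677 rad/s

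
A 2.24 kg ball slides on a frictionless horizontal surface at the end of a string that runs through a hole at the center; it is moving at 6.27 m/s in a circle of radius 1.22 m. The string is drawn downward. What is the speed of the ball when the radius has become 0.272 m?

v₂ ≈ 28.1 m/s

Central (radial) force ⇒ zero torque about the center ⇒ m v r is constant.
v₂ = v₁ r₁ / r₂ = (6.27)(1.22) / (0.272) = 28.12 m/s.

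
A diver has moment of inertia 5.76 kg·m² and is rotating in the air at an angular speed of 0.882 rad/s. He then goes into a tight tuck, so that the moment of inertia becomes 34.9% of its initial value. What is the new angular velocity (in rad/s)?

No external torque acts about the spin axis, so angular momentum is conserved.
I₂ = 0.349 × 5.76 = 2.010 kg·m².
ω₂ = I₁ω₁ / I₂ = (5.760)(0.882 rad/s) / (2.010) = 2.527 rad/s.

ω₂ ≈ 2.53 rad/s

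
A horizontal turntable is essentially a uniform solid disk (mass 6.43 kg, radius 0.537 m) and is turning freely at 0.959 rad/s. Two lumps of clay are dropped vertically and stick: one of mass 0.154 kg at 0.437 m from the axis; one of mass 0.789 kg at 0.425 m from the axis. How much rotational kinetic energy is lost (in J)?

energy lost ≈ 0.0667 J

The added mass arrives with no angular momentum about the axis, and any external torque about the axis is negligible, so the system's angular momentum is conserved.
I_p = ½(6.43)(0.537)² = 0.9271 kg·m².
Added inertia Σmr² = (0.154)(0.437)² + (0.789)(0.425)² = 0.1719 kg·m²; I_f = 0.9271 + 0.1719 = 1.099 kg·m².
ω_f = I_p ω_i / I_f = (0.9271)(0.959) / 1.099 = 0.8090 rad/s.
KE_i = ½(0.9271)(0.9590 rad/s)² = 0.4263 J; KE_f = ½(1.099)(0.8090)² = 0.3596 J.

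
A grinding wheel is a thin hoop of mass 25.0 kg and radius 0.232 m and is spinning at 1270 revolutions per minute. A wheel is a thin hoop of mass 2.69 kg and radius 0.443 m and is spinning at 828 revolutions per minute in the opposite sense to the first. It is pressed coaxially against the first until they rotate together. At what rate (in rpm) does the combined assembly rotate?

|ω_f| ≈ 679 rpm

No external torque acts about the common axis, so total angular momentum is conserved.
Moments of inertia: I_A = (25.0)(0.232)² = 1.346 kg·m²; I_B = (2.69)(0.443)² = 0.5279 kg·m².
Taking A's sense as positive: L = (1.346)(1270) − (0.5279)(828) = 1272 kg·m²·rpm.
Combined I = 1.346 + 0.5279 = 1.874 kg·m².
ω_f = L / I = 1272 / 1.874 = 678.8 rpm.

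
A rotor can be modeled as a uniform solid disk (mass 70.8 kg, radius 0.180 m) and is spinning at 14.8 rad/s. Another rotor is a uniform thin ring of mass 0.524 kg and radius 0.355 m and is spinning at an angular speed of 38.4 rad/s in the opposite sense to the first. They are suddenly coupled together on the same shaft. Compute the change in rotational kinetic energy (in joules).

ΔKE ≈ -88.4 J

No external torque acts about the common axis, so total angular momentum is conserved.
Moments of inertia: I_A = ½(70.8)(0.180)² = 1.147 kg·m²; I_B = (0.524)(0.355)² = 0.06604 kg·m².
Taking A's sense as positive: L = (1.147)(14.8) − (0.06604)(38.4) = 14.44 kg·m²·rad/s.
Combined I = 1.147 + 0.06604 = 1.213 kg·m².
ω_f = L / I = 14.44 / 1.213 = 11.90 rad/s.
KE_i = ½ΣIω² = 174.3 J; KE_f = ½(1.213)(11.90)² = 85.94 J.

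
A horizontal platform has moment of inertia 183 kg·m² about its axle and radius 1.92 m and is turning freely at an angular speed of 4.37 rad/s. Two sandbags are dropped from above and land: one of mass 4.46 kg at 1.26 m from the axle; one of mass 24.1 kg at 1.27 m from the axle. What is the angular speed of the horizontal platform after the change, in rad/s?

No external torque acts about the axle; L_before = L_after.
Added inertia Σmr² = (4.46)(1.26)² + (24.1)(1.27)² = 45.95 kg·m²; I_f = 183.0 + 45.95 = 229.0 kg·m².
ω_f = I_p ω_i / I_f = (183.0)(4.37) / 229.0 = 3.493 rad/s.

ω_f ≈ 3.49 rad/s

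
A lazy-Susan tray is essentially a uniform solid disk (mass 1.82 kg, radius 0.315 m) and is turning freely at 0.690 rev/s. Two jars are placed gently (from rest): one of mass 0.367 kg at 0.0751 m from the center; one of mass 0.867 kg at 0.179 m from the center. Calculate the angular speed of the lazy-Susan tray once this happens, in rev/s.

The added mass arrives with no angular momentum about the center, and any external torque about the center is negligible, so the system's angular momentum is conserved.
I_p = ½(1.82)(0.315)² = 0.09029 kg·m².
Added inertia Σmr² = (0.367)(0.0751)² + (0.867)(0.179)² = 0.02985 kg·m²; I_f = 0.09029 + 0.02985 = 0.1201 kg·m².
ω_f = I_p ω_i / I_f = (0.09029)(0.690) / 0.1201 = 0.5186 rev/s.

ω_f ≈ 0.519 rev/s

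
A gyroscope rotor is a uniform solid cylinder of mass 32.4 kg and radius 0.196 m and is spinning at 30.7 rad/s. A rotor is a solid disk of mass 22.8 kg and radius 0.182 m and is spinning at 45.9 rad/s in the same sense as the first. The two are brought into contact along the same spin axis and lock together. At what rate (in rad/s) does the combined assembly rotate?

No external torque acts about the common axis, so total angular momentum is conserved.
Moments of inertia: I_A = ½(32.4)(0.196)² = 0.6223 kg·m²; I_B = ½(22.8)(0.182)² = 0.3776 kg·m².
Taking A's sense as positive: L = (0.6223)(30.7) + (0.3776)(45.9) = 36.44 kg·m²·rad/s.
Combined I = 0.6223 + 0.3776 = 1.000 kg·m².
ω_f = L / I = 36.44 / 1.000 = 36.44 rad/s.

|ω_f| ≈ 36.4 rad/s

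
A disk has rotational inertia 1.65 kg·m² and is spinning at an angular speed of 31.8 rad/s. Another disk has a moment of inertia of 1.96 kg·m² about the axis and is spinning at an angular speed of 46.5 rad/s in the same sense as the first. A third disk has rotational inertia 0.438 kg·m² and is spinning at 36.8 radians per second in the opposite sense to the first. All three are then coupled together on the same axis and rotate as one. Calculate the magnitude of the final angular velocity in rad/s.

|ω_f| ≈ 31.5 rad/s

The coupling torques are internal; angular momentum about the shared axis is conserved.
Taking A's sense as positive: L = (1.650)(31.8) + (1.960)(46.5) − (0.4380)(36.8) = 127.5 kg·m²·rad/s.
Combined I = 1.650 + 1.960 + 0.4380 = 4.048 kg·m².
ω_f = L / I = 127.5 / 4.048 = 31.49 rad/s.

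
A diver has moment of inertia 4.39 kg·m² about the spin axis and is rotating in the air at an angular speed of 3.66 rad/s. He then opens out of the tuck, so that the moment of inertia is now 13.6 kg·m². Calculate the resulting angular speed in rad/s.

No external torque acts about the spin axis, so angular momentum is conserved.
ω₂ = I₁ω₁ / I₂ = (4.390)(3.66 rad/s) / (13.60) = 1.181 rad/s.

ω₂ ≈ 1.18 rad/s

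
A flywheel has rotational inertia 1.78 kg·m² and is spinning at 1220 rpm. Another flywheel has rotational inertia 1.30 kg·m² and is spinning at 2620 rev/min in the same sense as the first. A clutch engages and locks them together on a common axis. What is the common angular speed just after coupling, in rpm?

The coupling torques are internal; angular momentum about the shared axis is conserved.
Taking A's sense as positive: L = (1.780)(1220) + (1.300)(2620) = 5578 kg·m²·rpm.
Combined I = 1.780 + 1.300 = 3.080 kg·m².
ω_f = L / I = 5578 / 3.080 = 1811 rpm.

|ω_f| ≈ 1810 rpm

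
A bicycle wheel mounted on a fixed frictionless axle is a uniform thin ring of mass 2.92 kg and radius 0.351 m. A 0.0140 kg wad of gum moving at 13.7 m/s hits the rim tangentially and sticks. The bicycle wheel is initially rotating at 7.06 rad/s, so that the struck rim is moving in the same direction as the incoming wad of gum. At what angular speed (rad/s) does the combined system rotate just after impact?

|ω_f| ≈ 7.21 rad/s

The axle reaction passes through the axle and exerts no torque about it; angular momentum about the axle is conserved through the impact.
I_p = (2.92)(0.351)² = 0.3597 kg·m². Taking the sense of the wad of gum's angular momentum as positive, L_{wad} = m v R = (0.0140)(13.7)(0.351) = 0.06732 kg·m²/s.
L_i = +I_p ω_p + m v R = +(0.3597)(7.06) + 0.06732 = 2.607 kg·m²/s.
After sticking, I_f = I_p + m R² = 0.3597 + (0.0140)(0.351)² = 0.3615 kg·m².
ω_f = L_i / I_f = 2.607 / 0.3615 = 7.213 rad/s.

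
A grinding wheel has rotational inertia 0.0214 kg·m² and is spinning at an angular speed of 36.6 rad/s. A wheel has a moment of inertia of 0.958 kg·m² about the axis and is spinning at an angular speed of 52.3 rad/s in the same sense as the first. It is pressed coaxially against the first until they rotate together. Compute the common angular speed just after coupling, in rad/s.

No external torque acts about the common axis, so total angular momentum is conserved.
Taking A's sense as positive: L = (0.02140)(36.6) + (0.9580)(52.3) = 50.89 kg·m²·rad/s.
Combined I = 0.02140 + 0.9580 = 0.9794 kg·m².
ω_f = L / I = 50.89 / 0.9794 = 51.96 rad/s.

|ω_f| ≈ 52.0 rad/s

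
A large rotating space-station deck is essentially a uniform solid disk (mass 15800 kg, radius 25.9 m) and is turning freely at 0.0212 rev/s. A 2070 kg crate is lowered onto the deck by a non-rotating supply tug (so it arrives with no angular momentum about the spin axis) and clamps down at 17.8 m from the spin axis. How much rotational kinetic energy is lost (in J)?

The added mass arrives with no angular momentum about the spin axis, and any external torque about the spin axis is negligible, so the system's angular momentum is conserved.
I_p = ½(15800)(25.9)² = 5.299e+06 kg·m².
Added inertia Σmr² = (2070)(17.8)² = 6.559e+05 kg·m²; I_f = 5.299e+06 + 6.559e+05 = 5.955e+06 kg·m².
ω_f = I_p ω_i / I_f = (5.299e+06)(0.0212) / 5.955e+06 = 0.01887 rev/s.
KE_i = ½(5.299e+06)(0.1332 rad/s)² = 47010 J; KE_f = ½(5.955e+06)(0.1185)² = 41840 J.

energy lost ≈ 5180 J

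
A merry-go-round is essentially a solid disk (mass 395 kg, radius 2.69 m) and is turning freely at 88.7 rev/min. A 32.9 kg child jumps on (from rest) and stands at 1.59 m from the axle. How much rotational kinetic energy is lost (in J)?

No external torque acts about the axle; L_before = L_after.
I_p = ½(395)(2.69)² = 1429 kg·m².
Added inertia Σmr² = (32.9)(1.59)² = 83.17 kg·m²; I_f = 1429 + 83.17 = 1512 kg·m².
ω_f = I_p ω_i / I_f = (1429)(88.7) / 1512 = 83.82 rpm.
KE_i = ½(1429)(9.289 rad/s)² = 61650 J; KE_f = ½(1512)(8.778)² = 58260 J.

energy lost ≈ 3390 J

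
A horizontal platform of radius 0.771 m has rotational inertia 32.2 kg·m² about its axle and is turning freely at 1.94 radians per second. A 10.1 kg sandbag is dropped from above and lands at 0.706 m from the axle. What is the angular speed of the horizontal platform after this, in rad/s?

ω_f ≈ 1.68 rad/s

The added mass arrives with no angular momentum about the axle, and any external torque about the axle is negligible, so the system's angular momentum is conserved.
Added inertia Σmr² = (10.1)(0.706)² = 5.034 kg·m²; I_f = 32.20 + 5.034 = 37.23 kg·m².
ω_f = I_p ω_i / I_f = (32.20)(1.94) / 37.23 = 1.678 rad/s.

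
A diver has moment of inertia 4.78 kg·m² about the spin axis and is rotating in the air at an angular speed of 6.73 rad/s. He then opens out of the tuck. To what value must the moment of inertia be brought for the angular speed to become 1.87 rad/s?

I₂ ≈ 17.2 kg·m²

With no external torque about the axis, L is conserved: I₁ω₁ = I₂ω₂.
I₂ = I₁ω₁ / ω₂ = (4.78)(6.73) / (1.87) = 17.20 kg·m².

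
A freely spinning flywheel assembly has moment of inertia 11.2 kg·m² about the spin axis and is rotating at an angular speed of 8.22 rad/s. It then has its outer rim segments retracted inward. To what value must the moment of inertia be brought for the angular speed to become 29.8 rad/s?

Angular momentum about the spin axis is conserved since the torque about it is zero.
I₂ = I₁ω₁ / ω₂ = (11.2)(8.22) / (29.8) = 3.089 kg·m².

I₂ ≈ 3.09 kg·m²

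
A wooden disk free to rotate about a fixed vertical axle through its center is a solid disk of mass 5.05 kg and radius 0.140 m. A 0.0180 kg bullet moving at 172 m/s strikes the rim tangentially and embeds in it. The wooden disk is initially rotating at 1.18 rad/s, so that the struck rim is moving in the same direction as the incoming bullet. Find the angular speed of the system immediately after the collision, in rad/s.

|ω_f| ≈ 9.87 rad/s

About the axle the impulsive forces during the collision are internal, so angular momentum about that axis is conserved.
I_p = ½(5.05)(0.140)² = 0.04949 kg·m². Taking the sense of the bullet's angular momentum as positive, L_{bullet} = m v R = (0.0180)(172)(0.140) = 0.4334 kg·m²/s.
L_i = +I_p ω_p + m v R = +(0.04949)(1.18) + 0.4334 = 0.4918 kg·m²/s.
After sticking, I_f = I_p + m R² = 0.04949 + (0.0180)(0.140)² = 0.04984 kg·m².
ω_f = L_i / I_f = 0.4918 / 0.04984 = 9.868 rad/s.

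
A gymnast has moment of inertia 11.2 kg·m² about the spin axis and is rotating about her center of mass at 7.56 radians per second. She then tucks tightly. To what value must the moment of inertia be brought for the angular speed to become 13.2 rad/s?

I₂ ≈ 6.41 kg·m²

With no external torque about the axis, L is conserved: I₁ω₁ = I₂ω₂.
I₂ = I₁ω₁ / ω₂ = (11.2)(7.56) / (13.2) = 6.415 kg·m².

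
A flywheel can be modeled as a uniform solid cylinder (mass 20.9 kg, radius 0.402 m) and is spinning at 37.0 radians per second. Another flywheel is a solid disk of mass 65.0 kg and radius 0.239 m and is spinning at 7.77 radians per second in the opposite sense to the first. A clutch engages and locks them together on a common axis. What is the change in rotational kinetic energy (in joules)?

ΔKE ≈ -886 J

The coupling torques are internal; angular momentum about the shared axis is conserved.
Moments of inertia: I_A = ½(20.9)(0.402)² = 1.689 kg·m²; I_B = ½(65.0)(0.239)² = 1.856 kg·m².
Taking A's sense as positive: L = (1.689)(37.0) − (1.856)(7.77) = 48.06 kg·m²·rad/s.
Combined I = 1.689 + 1.856 = 3.545 kg·m².
ω_f = L / I = 48.06 / 3.545 = 13.56 rad/s.
KE_i = ½ΣIω² = 1212 J; KE_f = ½(3.545)(13.56)² = 325.8 J.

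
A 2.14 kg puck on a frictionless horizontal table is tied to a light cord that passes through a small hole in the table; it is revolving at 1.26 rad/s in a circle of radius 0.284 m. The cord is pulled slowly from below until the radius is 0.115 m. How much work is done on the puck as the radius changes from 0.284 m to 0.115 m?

W ≈ 0.699 J

No torque about the axis ⇒ m r₁² ω₁ = m r₂² ω₂.
ω₂ = ω₁ (r₁/r₂)² = (1.26)(0.284/0.115)² = 7.684 rad/s.
W = ΔKE = ½m(v₂² − v₁²) = 0.6986 J.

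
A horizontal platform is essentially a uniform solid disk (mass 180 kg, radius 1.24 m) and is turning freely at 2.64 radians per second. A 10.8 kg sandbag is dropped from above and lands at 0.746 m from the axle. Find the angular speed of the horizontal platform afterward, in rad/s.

The added mass arrives with no angular momentum about the axle, and any external torque about the axle is negligible, so the system's angular momentum is conserved.
I_p = ½(180)(1.24)² = 138.4 kg·m².
Added inertia Σmr² = (10.8)(0.746)² = 6.010 kg·m²; I_f = 138.4 + 6.010 = 144.4 kg·m².
ω_f = I_p ω_i / I_f = (138.4)(2.64) / 144.4 = 2.530 rad/s.

ω_f ≈ 2.53 rad/s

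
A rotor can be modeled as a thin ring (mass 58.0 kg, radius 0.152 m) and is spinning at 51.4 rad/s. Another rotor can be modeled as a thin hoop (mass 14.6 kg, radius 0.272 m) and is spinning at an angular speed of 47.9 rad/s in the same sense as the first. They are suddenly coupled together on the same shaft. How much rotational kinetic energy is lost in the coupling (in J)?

No external torque acts about the common axis, so total angular momentum is conserved.
Moments of inertia: I_A = (58.0)(0.152)² = 1.340 kg·m²; I_B = (14.6)(0.272)² = 1.080 kg·m².
Taking A's sense as positive: L = (1.340)(51.4) + (1.080)(47.9) = 120.6 kg·m²·rad/s.
Combined I = 1.340 + 1.080 = 2.420 kg·m².
ω_f = L / I = 120.6 / 2.420 = 49.84 rad/s.
KE_i = ½ΣIω² = 3009 J; KE_f = ½(2.420)(49.84)² = 3006 J.

ΔKE lost ≈ 3.66 J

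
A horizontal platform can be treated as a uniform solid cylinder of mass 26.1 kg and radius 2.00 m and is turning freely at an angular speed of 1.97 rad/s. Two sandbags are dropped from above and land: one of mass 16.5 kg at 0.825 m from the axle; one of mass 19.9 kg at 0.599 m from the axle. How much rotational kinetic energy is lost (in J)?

The added mass arrives with no angular momentum about the axle, and any external torque about the axle is negligible, so the system's angular momentum is conserved.
I_p = ½(26.1)(2.00)² = 52.20 kg·m².
Added inertia Σmr² = (16.5)(0.825)² + (19.9)(0.599)² = 18.37 kg·m²; I_f = 52.20 + 18.37 = 70.57 kg·m².
ω_f = I_p ω_i / I_f = (52.20)(1.97) / 70.57 = 1.457 rad/s.
KE_i = ½(52.20)(1.970 rad/s)² = 101.3 J; KE_f = ½(70.57)(1.457)² = 74.92 J.

energy lost ≈ 26.4 J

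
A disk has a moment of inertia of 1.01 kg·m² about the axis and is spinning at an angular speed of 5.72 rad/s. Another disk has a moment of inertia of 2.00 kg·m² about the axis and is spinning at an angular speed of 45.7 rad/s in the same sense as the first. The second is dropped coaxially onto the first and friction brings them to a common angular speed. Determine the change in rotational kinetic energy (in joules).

No external torque acts about the common axis, so total angular momentum is conserved.
Taking A's sense as positive: L = (1.010)(5.72) + (2.000)(45.7) = 97.18 kg·m²·rad/s.
Combined I = 1.010 + 2.000 = 3.010 kg·m².
ω_f = L / I = 97.18 / 3.010 = 32.28 rad/s.
KE_i = ½ΣIω² = 2105 J; KE_f = ½(3.010)(32.28)² = 1569 J.

ΔKE ≈ -536 J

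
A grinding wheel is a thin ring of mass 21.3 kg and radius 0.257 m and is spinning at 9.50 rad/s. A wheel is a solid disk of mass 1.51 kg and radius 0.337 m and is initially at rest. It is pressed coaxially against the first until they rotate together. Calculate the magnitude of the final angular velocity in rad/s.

No external torque acts about the common axis, so total angular momentum is conserved.
Moments of inertia: I_A = (21.3)(0.257)² = 1.407 kg·m²; I_B = ½(1.51)(0.337)² = 0.08574 kg·m².
Taking A's sense as positive: L = (1.407)(9.50) = 13.37 kg·m²·rad/s.
Combined I = 1.407 + 0.08574 = 1.493 kg·m².
ω_f = L / I = 13.37 / 1.493 = 8.954 rad/s.

|ω_f| ≈ 8.95 rad/s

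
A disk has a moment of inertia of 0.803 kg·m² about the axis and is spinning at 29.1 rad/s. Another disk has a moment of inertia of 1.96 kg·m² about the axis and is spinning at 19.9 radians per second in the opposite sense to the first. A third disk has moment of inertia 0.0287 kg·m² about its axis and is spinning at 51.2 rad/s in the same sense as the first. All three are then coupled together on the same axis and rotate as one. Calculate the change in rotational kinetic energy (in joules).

ΔKE ≈ -730 J

No external torque acts about the common axis, so total angular momentum is conserved.
Taking A's sense as positive: L = (0.8030)(29.1) − (1.960)(19.9) + (0.02870)(51.2) = -14.17 kg·m²·rad/s.
Combined I = 0.8030 + 1.960 + 0.02870 = 2.792 kg·m².
ω_f = L / I = -14.17 / 2.792 = -5.075 rad/s.
KE_i = ½ΣIω² = 765.7 J; KE_f = ½(2.792)(5.075)² = 35.95 J.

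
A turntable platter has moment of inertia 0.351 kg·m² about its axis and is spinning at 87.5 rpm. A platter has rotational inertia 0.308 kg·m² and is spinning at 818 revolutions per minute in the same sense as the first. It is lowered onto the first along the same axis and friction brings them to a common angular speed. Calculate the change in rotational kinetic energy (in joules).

ΔKE ≈ -480 J

No external torque acts about the common axis, so total angular momentum is conserved.
Taking A's sense as positive: L = (0.3510)(87.5) + (0.3080)(818) = 282.7 kg·m²·rpm.
Combined I = 0.3510 + 0.3080 = 0.6590 kg·m².
ω_f = L / I = 282.7 / 0.6590 = 428.9 rpm.
KE_i = ½ΣIω² = 1145 J; KE_f = ½(0.6590)(44.92)² = 664.8 J.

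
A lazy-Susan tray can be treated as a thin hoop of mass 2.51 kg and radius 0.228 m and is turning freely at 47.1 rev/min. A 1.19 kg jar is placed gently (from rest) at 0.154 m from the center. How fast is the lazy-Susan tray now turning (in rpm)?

ω_f ≈ 38.7 rpm

The added mass arrives with no angular momentum about the center, and any external torque about the center is negligible, so the system's angular momentum is conserved.
I_p = (2.51)(0.228)² = 0.1305 kg·m².
Added inertia Σmr² = (1.19)(0.154)² = 0.02822 kg·m²; I_f = 0.1305 + 0.02822 = 0.1587 kg·m².
ω_f = I_p ω_i / I_f = (0.1305)(47.1) / 0.1587 = 38.72 rpm.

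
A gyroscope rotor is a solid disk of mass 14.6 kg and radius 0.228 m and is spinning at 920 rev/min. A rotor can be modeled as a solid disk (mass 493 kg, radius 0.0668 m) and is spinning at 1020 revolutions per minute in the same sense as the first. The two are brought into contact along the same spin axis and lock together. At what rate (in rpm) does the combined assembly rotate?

|ω_f| ≈ 994 rpm

The coupling torques are internal; angular momentum about the shared axis is conserved.
Moments of inertia: I_A = ½(14.6)(0.228)² = 0.3795 kg·m²; I_B = ½(493)(0.0668)² = 1.100 kg·m².
Taking A's sense as positive: L = (0.3795)(920) + (1.100)(1020) = 1471 kg·m²·rpm.
Combined I = 0.3795 + 1.100 = 1.479 kg·m².
ω_f = L / I = 1471 / 1.479 = 994.3 rpm.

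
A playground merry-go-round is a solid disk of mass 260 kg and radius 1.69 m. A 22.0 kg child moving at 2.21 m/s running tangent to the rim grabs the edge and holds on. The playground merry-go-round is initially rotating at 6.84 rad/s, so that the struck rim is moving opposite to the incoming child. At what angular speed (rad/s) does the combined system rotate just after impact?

The axle reaction passes through the axle and exerts no torque about it; angular momentum about the axle is conserved through the impact.
I_p = ½(260)(1.69)² = 371.3 kg·m². Taking the sense of the child's angular momentum as positive, L_{child} = m v R = (22.0)(2.21)(1.69) = 82.17 kg·m²/s.
L_i = −I_p ω_p + m v R = −(371.3)(6.84) + 82.17 = -2457 kg·m²/s.
After sticking, I_f = I_p + m R² = 371.3 + (22.0)(1.69)² = 434.1 kg·m².
ω_f = L_i / I_f = -2457 / 434.1 = -5.661 rad/s.

|ω_f| ≈ 5.66 rad/s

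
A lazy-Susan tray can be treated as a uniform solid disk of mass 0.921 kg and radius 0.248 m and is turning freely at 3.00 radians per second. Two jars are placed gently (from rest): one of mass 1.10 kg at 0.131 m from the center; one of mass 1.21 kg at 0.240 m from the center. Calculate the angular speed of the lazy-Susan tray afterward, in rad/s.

No external torque acts about the center; L_before = L_after.
I_p = ½(0.921)(0.248)² = 0.02832 kg·m².
Added inertia Σmr² = (1.10)(0.131)² + (1.21)(0.240)² = 0.08857 kg·m²; I_f = 0.02832 + 0.08857 = 0.1169 kg·m².
ω_f = I_p ω_i / I_f = (0.02832)(3.00) / 0.1169 = 0.7269 rad/s.

ω_f ≈ 0.727 rad/s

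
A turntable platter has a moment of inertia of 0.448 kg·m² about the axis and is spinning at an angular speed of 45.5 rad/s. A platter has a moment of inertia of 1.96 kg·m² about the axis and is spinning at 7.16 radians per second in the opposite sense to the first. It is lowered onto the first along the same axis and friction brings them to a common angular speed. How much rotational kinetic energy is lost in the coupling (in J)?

No external torque acts about the common axis, so total angular momentum is conserved.
Taking A's sense as positive: L = (0.4480)(45.5) − (1.960)(7.16) = 6.350 kg·m²·rad/s.
Combined I = 0.4480 + 1.960 = 2.408 kg·m².
ω_f = L / I = 6.350 / 2.408 = 2.637 rad/s.
KE_i = ½ΣIω² = 514.0 J; KE_f = ½(2.408)(2.637)² = 8.374 J.

ΔKE lost ≈ 506 J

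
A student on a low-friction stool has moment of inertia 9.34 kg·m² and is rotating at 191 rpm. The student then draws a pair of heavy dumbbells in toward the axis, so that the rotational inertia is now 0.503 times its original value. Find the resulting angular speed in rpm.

No external torque acts about the spin axis, so angular momentum is conserved.
I₂ = 0.503 × 9.34 = 4.698 kg·m².
ω₂ = I₁ω₁ / I₂ = (9.340)(191 rpm) / (4.698) = 379.7 rpm.

ω₂ ≈ 380 rpm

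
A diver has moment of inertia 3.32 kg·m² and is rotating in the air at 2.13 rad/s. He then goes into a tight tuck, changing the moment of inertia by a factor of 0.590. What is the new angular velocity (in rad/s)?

ω₂ ≈ 3.61 rad/s

Angular momentum about the spin axis is conserved since the torque about it is zero.
I₂ = 0.590 × 3.32 = 1.959 kg·m².
ω₂ = I₁ω₁ / I₂ = (3.320)(2.13 rad/s) / (1.959) = 3.610 rad/s.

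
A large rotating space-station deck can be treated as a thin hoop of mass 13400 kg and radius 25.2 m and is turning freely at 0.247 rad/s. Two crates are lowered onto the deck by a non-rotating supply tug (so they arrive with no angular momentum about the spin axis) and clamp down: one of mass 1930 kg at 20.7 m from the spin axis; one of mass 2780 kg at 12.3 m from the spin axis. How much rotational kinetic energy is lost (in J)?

The added mass arrives with no angular momentum about the spin axis, and any external torque about the spin axis is negligible, so the system's angular momentum is conserved.
I_p = (13400)(25.2)² = 8.510e+06 kg·m².
Added inertia Σmr² = (1930)(20.7)² + (2780)(12.3)² = 1.248e+06 kg·m²; I_f = 8.510e+06 + 1.248e+06 = 9.757e+06 kg·m².
ω_f = I_p ω_i / I_f = (8.510e+06)(0.247) / 9.757e+06 = 0.2154 rad/s.
KE_i = ½(8.510e+06)(0.2470 rad/s)² = 2.596e+05 J; KE_f = ½(9.757e+06)(0.2154)² = 2.264e+05 J.

energy lost ≈ 33200 J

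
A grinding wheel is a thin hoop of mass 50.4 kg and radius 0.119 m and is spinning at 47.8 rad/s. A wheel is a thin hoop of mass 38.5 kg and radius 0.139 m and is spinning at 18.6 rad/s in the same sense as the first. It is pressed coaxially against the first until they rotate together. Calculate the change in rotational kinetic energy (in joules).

ΔKE ≈ -155 J

The coupling torques are internal; angular momentum about the shared axis is conserved.
Moments of inertia: I_A = (50.4)(0.119)² = 0.7137 kg·m²; I_B = (38.5)(0.139)² = 0.7439 kg·m².
Taking A's sense as positive: L = (0.7137)(47.8) + (0.7439)(18.6) = 47.95 kg·m²·rad/s.
Combined I = 0.7137 + 0.7439 = 1.458 kg·m².
ω_f = L / I = 47.95 / 1.458 = 32.90 rad/s.
KE_i = ½ΣIω² = 944.0 J; KE_f = ½(1.458)(32.90)² = 788.8 J.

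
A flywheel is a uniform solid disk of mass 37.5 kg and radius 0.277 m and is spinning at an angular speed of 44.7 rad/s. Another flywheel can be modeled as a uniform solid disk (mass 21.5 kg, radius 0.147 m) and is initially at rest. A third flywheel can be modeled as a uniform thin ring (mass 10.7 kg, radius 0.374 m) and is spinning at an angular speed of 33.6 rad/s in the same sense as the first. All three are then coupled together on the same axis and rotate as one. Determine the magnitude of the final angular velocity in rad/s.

|ω_f| ≈ 36.2 rad/s

The coupling torques are internal; angular momentum about the shared axis is conserved.
Moments of inertia: I_A = ½(37.5)(0.277)² = 1.439 kg·m²; I_B = ½(21.5)(0.147)² = 0.2323 kg·m²; I_C = (10.7)(0.374)² = 1.497 kg·m².
Taking A's sense as positive: L = (1.439)(44.7) + (1.497)(33.6) = 114.6 kg·m²·rad/s.
Combined I = 1.439 + 0.2323 + 1.497 = 3.168 kg·m².
ω_f = L / I = 114.6 / 3.168 = 36.18 rad/s.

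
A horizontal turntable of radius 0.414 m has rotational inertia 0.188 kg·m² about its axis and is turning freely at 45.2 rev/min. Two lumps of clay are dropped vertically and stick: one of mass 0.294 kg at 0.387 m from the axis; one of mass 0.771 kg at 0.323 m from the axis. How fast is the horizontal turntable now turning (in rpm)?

The added mass arrives with no angular momentum about the axis, and any external torque about the axis is negligible, so the system's angular momentum is conserved.
Added inertia Σmr² = (0.294)(0.387)² + (0.771)(0.323)² = 0.1245 kg·m²; I_f = 0.1880 + 0.1245 = 0.3125 kg·m².
ω_f = I_p ω_i / I_f = (0.1880)(45.2) / 0.3125 = 27.19 rpm.

ω_f ≈ 27.2 rpm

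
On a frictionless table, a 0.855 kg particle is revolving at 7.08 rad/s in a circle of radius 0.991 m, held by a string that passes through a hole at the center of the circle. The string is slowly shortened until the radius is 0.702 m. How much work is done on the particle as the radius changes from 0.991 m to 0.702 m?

W ≈ 20.9 J

No torque about the axis ⇒ m r₁² ω₁ = m r₂² ω₂.
ω₂ = ω₁ (r₁/r₂)² = (7.08)(0.991/0.702)² = 14.11 rad/s.
W = ΔKE = ½m(v₂² − v₁²) = 20.89 J.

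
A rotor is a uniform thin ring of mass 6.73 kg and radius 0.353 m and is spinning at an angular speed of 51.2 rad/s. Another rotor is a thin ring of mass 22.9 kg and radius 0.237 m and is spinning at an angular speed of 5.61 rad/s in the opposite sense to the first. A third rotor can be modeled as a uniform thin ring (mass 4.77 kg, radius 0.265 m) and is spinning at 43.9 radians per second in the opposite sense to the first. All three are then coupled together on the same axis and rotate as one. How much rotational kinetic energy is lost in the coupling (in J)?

ΔKE lost ≈ 1350 J

No external torque acts about the common axis, so total angular momentum is conserved.
Moments of inertia: I_A = (6.73)(0.353)² = 0.8386 kg·m²; I_B = (22.9)(0.237)² = 1.286 kg·m²; I_C = (4.77)(0.265)² = 0.3350 kg·m².
Taking A's sense as positive: L = (0.8386)(51.2) − (1.286)(5.61) − (0.3350)(43.9) = 21.02 kg·m²·rad/s.
Combined I = 0.8386 + 1.286 + 0.3350 = 2.460 kg·m².
ω_f = L / I = 21.02 / 2.460 = 8.544 rad/s.
KE_i = ½ΣIω² = 1442 J; KE_f = ½(2.460)(8.544)² = 89.78 J.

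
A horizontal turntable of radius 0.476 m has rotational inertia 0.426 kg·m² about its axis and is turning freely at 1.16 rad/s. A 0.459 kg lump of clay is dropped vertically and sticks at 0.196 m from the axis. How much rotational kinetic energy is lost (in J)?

energy lost ≈ 0.0114 J

No external torque acts about the axis; L_before = L_after.
Added inertia Σmr² = (0.459)(0.196)² = 0.01763 kg·m²; I_f = 0.4260 + 0.01763 = 0.4436 kg·m².
ω_f = I_p ω_i / I_f = (0.4260)(1.16) / 0.4436 = 1.114 rad/s.
KE_i = ½(0.4260)(1.160 rad/s)² = 0.2866 J; KE_f = ½(0.4436)(1.114)² = 0.2752 J.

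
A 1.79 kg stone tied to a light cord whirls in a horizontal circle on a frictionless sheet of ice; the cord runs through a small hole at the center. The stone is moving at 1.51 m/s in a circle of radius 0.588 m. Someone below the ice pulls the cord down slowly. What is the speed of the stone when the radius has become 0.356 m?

v₂ ≈ 2.49 m/s

Central (radial) force ⇒ zero torque about the center ⇒ m v r is constant.
v₂ = v₁ r₁ / r₂ = (1.51)(0.588) / (0.356) = 2.494 m/s.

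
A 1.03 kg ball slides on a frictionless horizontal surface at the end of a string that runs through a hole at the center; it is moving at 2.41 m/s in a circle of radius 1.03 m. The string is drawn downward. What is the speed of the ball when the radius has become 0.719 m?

Central (radial) force ⇒ zero torque about the center ⇒ m v r is constant.
v₂ = v₁ r₁ / r₂ = (2.41)(1.03) / (0.719) = 3.452 m/s.

v₂ ≈ 3.45 m/s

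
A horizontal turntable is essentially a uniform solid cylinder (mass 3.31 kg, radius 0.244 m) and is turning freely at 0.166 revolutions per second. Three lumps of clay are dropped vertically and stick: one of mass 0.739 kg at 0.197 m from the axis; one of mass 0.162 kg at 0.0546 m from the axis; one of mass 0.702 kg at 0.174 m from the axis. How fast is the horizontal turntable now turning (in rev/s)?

ω_f ≈ 0.110 rev/s

The added mass arrives with no angular momentum about the axis, and any external torque about the axis is negligible, so the system's angular momentum is conserved.
I_p = ½(3.31)(0.244)² = 0.09853 kg·m².
Added inertia Σmr² = (0.739)(0.197)² + (0.162)(0.0546)² + (0.702)(0.174)² = 0.05042 kg·m²; I_f = 0.09853 + 0.05042 = 0.1489 kg·m².
ω_f = I_p ω_i / I_f = (0.09853)(0.166) / 0.1489 = 0.1098 rev/s.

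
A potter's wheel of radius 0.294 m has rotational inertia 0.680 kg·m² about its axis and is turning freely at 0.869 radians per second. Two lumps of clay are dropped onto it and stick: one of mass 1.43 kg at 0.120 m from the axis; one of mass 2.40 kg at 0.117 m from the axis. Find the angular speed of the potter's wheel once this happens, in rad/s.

No external torque acts about the axis; L_before = L_after.
Added inertia Σmr² = (1.43)(0.120)² + (2.40)(0.117)² = 0.05345 kg·m²; I_f = 0.6800 + 0.05345 = 0.7334 kg·m².
ω_f = I_p ω_i / I_f = (0.6800)(0.869) / 0.7334 = 0.8057 rad/s.

ω_f ≈ 0.806 rad/s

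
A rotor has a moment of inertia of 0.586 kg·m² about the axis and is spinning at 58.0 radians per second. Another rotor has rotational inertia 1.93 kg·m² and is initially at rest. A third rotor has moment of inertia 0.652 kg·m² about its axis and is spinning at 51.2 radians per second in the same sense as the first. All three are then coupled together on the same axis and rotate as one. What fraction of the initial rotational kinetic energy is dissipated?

fraction ≈ 0.611

No external torque acts about the common axis, so total angular momentum is conserved.
Taking A's sense as positive: L = (0.5860)(58.0) + (0.6520)(51.2) = 67.37 kg·m²·rad/s.
Combined I = 0.5860 + 1.930 + 0.6520 = 3.168 kg·m².
ω_f = L / I = 67.37 / 3.168 = 21.27 rad/s.
KE_i = ½ΣIω² = 1840 J; KE_f = ½(3.168)(21.27)² = 716.3 J.
Fraction dissipated = (KE_i − KE_f)/KE_i = 0.6107.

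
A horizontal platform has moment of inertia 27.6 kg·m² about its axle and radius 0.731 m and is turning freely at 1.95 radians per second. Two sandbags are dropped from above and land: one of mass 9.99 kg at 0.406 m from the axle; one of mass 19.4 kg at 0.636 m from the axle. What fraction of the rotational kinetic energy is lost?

fraction ≈ 0.256

The added mass arrives with no angular momentum about the axle, and any external torque about the axle is negligible, so the system's angular momentum is conserved.
Added inertia Σmr² = (9.99)(0.406)² + (19.4)(0.636)² = 9.494 kg·m²; I_f = 27.60 + 9.494 = 37.09 kg·m².
ω_f = I_p ω_i / I_f = (27.60)(1.95) / 37.09 = 1.451 rad/s.
KE_i = ½(27.60)(1.950 rad/s)² = 52.47 J; KE_f = ½(37.09)(1.451)² = 39.04 J.
Fraction lost = 0.2559.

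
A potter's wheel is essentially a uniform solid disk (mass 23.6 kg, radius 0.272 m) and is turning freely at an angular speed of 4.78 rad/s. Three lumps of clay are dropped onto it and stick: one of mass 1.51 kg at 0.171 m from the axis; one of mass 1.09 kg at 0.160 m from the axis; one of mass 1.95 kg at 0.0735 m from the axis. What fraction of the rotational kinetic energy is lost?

fraction ≈ 0.0864

No external torque acts about the axis; L_before = L_after.
I_p = ½(23.6)(0.272)² = 0.8730 kg·m².
Added inertia Σmr² = (1.51)(0.171)² + (1.09)(0.160)² + (1.95)(0.0735)² = 0.08259 kg·m²; I_f = 0.8730 + 0.08259 = 0.9556 kg·m².
ω_f = I_p ω_i / I_f = (0.8730)(4.78) / 0.9556 = 4.367 rad/s.
KE_i = ½(0.8730)(4.780 rad/s)² = 9.973 J; KE_f = ½(0.9556)(4.367)² = 9.111 J.
Fraction lost = 0.08643.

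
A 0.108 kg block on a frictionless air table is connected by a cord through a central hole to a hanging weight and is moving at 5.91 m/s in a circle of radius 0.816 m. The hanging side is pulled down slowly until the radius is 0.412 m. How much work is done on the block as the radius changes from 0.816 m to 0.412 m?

W ≈ 5.51 J

Central (radial) force ⇒ zero torque about the center ⇒ m v r is constant.
v₂ = v₁ r₁ / r₂ = (5.91)(0.816) / (0.412) = 11.71 m/s.
W = ΔKE = ½m(v₂² − v₁²) = 5.513 J.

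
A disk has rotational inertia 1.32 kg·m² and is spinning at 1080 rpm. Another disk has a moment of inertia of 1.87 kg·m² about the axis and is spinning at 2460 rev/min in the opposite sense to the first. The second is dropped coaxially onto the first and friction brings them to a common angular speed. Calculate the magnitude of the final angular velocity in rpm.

No external torque acts about the common axis, so total angular momentum is conserved.
Taking A's sense as positive: L = (1.320)(1080) − (1.870)(2460) = -3175 kg·m²·rpm.
Combined I = 1.320 + 1.870 = 3.190 kg·m².
ω_f = L / I = -3175 / 3.190 = -995.2 rpm.

|ω_f| ≈ 995 rpm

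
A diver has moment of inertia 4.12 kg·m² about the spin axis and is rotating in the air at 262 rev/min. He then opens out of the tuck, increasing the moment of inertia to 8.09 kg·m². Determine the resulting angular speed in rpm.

Angular momentum about the spin axis is conserved since the torque about it is zero.
ω₂ = I₁ω₁ / I₂ = (4.120)(262 rpm) / (8.090) = 133.4 rpm.

ω₂ ≈ 133 rpm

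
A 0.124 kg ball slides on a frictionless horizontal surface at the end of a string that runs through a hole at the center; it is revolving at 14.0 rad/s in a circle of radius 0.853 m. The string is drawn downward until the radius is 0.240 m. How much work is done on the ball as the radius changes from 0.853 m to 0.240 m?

W ≈ 103 J

The constraining force is radial, so m r² ω about the center is conserved.
ω₂ = ω₁ (r₁/r₂)² = (14.0)(0.853/0.240)² = 176.8 rad/s.
W = ΔKE = ½m(v₂² − v₁²) = 102.8 J.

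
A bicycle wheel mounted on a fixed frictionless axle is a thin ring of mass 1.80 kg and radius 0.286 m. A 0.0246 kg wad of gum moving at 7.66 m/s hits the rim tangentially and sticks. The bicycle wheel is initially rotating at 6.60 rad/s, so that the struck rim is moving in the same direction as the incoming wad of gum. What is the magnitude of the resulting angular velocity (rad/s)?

|ω_f| ≈ 6.87 rad/s

About the axle the impulsive forces during the collision are internal, so angular momentum about that axis is conserved.
I_p = (1.80)(0.286)² = 0.1472 kg·m². Taking the sense of the wad of gum's angular momentum as positive, L_{wad} = m v R = (0.0246)(7.66)(0.286) = 0.05389 kg·m²/s.
L_i = +I_p ω_p + m v R = +(0.1472)(6.60) + 0.05389 = 1.026 kg·m²/s.
After sticking, I_f = I_p + m R² = 0.1472 + (0.0246)(0.286)² = 0.1492 kg·m².
ω_f = L_i / I_f = 1.026 / 0.1492 = 6.872 rad/s.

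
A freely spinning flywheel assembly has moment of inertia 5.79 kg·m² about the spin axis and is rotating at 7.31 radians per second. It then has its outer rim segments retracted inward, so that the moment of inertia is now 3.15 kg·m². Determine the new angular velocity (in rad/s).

ω₂ ≈ 13.4 rad/s

Angular momentum about the spin axis is conserved since the torque about it is zero.
ω₂ = I₁ω₁ / I₂ = (5.790)(7.31 rad/s) / (3.150) = 13.44 rad/s.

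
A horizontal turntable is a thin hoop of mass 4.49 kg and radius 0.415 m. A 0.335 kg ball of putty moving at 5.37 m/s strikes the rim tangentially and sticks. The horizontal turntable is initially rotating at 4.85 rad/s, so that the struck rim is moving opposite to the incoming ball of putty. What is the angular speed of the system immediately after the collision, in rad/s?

About the axle the impulsive forces during the collision are internal, so angular momentum about that axis is conserved.
I_p = (4.49)(0.415)² = 0.7733 kg·m². Taking the sense of the ball of putty's angular momentum as positive, L_{ball} = m v R = (0.335)(5.37)(0.415) = 0.7466 kg·m²/s.
L_i = −I_p ω_p + m v R = −(0.7733)(4.85) + 0.7466 = -3.004 kg·m²/s.
After sticking, I_f = I_p + m R² = 0.7733 + (0.335)(0.415)² = 0.8310 kg·m².
ω_f = L_i / I_f = -3.004 / 0.8310 = -3.615 rad/s.

|ω_f| ≈ 3.61 rad/s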